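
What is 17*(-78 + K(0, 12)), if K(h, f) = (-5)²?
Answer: -901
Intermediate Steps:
K(h, f) = 25
17*(-78 + K(0, 12)) = 17*(-78 + 25) = 17*(-53) = -901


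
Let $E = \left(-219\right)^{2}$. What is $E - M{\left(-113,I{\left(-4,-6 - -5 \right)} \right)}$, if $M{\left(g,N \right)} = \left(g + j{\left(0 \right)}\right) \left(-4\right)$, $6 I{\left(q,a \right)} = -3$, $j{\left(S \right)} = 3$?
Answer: $47521$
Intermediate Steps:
$I{\left(q,a \right)} = - \frac{1}{2}$ ($I{\left(q,a \right)} = \frac{1}{6} \left(-3\right) = - \frac{1}{2}$)
$M{\left(g,N \right)} = -12 - 4 g$ ($M{\left(g,N \right)} = \left(g + 3\right) \left(-4\right) = \left(3 + g\right) \left(-4\right) = -12 - 4 g$)
$E = 47961$
$E - M{\left(-113,I{\left(-4,-6 - -5 \right)} \right)} = 47961 - \left(-12 - -452\right) = 47961 - \left(-12 + 452\right) = 47961 - 440 = 47521$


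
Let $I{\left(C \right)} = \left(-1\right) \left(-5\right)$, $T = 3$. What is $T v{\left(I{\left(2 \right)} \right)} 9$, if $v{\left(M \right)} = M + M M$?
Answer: $810$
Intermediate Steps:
$I{\left(C \right)} = 5$
$v{\left(M \right)} = M + M^{2}$
$T v{\left(I{\left(2 \right)} \right)} 9 = 3 \cdot 5 \left(1 + 5\right) 9 = 3 \cdot 5 \cdot 6 \cdot 9 = 3 \cdot 30 \cdot 9 = 90 \cdot 9 = 810$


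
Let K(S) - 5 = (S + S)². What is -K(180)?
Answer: -129605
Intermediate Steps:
K(S) = 5 + 4*S² (K(S) = 5 + (S + S)² = 5 + (2*S)² = 5 + 4*S²)
-K(180) = -(5 + 4*180²) = -(5 + 4*32400) = -(5 + 129600) = -1*129605 = -129605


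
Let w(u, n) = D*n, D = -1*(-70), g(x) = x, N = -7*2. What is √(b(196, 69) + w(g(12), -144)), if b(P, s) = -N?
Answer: I*√10066 ≈ 100.33*I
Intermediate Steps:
N = -14
b(P, s) = 14 (b(P, s) = -1*(-14) = 14)
D = 70
w(u, n) = 70*n
√(b(196, 69) + w(g(12), -144)) = √(14 + 70*(-144)) = √(14 - 10080) = √(-10066) = I*√10066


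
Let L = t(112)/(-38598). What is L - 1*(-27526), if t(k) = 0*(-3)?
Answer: 27526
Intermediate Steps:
t(k) = 0
L = 0 (L = 0/(-38598) = 0*(-1/38598) = 0)
L - 1*(-27526) = 0 - 1*(-27526) = 0 + 27526 = 27526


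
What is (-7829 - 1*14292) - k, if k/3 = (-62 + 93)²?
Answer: -25004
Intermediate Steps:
k = 2883 (k = 3*(-62 + 93)² = 3*31² = 3*961 = 2883)
(-7829 - 1*14292) - k = (-7829 - 1*14292) - 1*2883 = (-7829 - 14292) - 2883 = -22121 - 2883 = -25004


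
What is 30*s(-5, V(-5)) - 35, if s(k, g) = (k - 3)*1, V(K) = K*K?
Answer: -275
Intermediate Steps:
V(K) = K²
s(k, g) = -3 + k (s(k, g) = (-3 + k)*1 = -3 + k)
30*s(-5, V(-5)) - 35 = 30*(-3 - 5) - 35 = 30*(-8) - 35 = -240 - 35 = -275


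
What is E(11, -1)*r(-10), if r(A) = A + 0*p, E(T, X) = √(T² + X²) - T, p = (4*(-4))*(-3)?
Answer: 110 - 10*√122 ≈ -0.45361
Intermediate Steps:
p = 48 (p = -16*(-3) = 48)
r(A) = A (r(A) = A + 0*48 = A + 0 = A)
E(11, -1)*r(-10) = (√(11² + (-1)²) - 1*11)*(-10) = (√(121 + 1) - 11)*(-10) = (√122 - 11)*(-10) = (-11 + √122)*(-10) = 110 - 10*√122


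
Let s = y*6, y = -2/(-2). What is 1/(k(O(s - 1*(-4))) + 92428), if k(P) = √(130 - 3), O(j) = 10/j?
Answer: 92428/8542935057 - √127/8542935057 ≈ 1.0818e-5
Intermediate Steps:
y = 1 (y = -2*(-½) = 1)
s = 6 (s = 1*6 = 6)
k(P) = √127
1/(k(O(s - 1*(-4))) + 92428) = 1/(√127 + 92428) = 1/(92428 + √127)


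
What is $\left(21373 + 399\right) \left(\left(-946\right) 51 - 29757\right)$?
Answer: $-1698281316$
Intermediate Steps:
$\left(21373 + 399\right) \left(\left(-946\right) 51 - 29757\right) = 21772 \left(-48246 - 29757\right) = 21772 \left(-78003\right) = -1698281316$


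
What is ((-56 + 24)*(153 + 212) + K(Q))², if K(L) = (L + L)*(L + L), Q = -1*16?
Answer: 113550336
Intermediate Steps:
Q = -16
K(L) = 4*L² (K(L) = (2*L)*(2*L) = 4*L²)
((-56 + 24)*(153 + 212) + K(Q))² = ((-56 + 24)*(153 + 212) + 4*(-16)²)² = (-32*365 + 4*256)² = (-11680 + 1024)² = (-10656)² = 113550336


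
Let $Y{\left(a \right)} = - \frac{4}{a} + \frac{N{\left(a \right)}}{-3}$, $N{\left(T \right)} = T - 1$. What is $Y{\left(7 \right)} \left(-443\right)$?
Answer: $\frac{7974}{7} \approx 1139.1$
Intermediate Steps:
$N{\left(T \right)} = -1 + T$ ($N{\left(T \right)} = T - 1 = -1 + T$)
$Y{\left(a \right)} = \frac{1}{3} - \frac{4}{a} - \frac{a}{3}$ ($Y{\left(a \right)} = - \frac{4}{a} + \frac{-1 + a}{-3} = - \frac{4}{a} + \left(-1 + a\right) \left(- \frac{1}{3}\right) = - \frac{4}{a} - \left(- \frac{1}{3} + \frac{a}{3}\right) = \frac{1}{3} - \frac{4}{a} - \frac{a}{3}$)
$Y{\left(7 \right)} \left(-443\right) = \frac{-12 + 7 \left(1 - 7\right)}{3 \cdot 7} \left(-443\right) = \frac{1}{3} \cdot \frac{1}{7} \left(-12 + 7 \left(1 - 7\right)\right) \left(-443\right) = \frac{1}{3} \cdot \frac{1}{7} \left(-12 + 7 \left(-6\right)\right) \left(-443\right) = \frac{1}{3} \cdot \frac{1}{7} \left(-12 - 42\right) \left(-443\right) = \frac{1}{3} \cdot \frac{1}{7} \left(-54\right) \left(-443\right) = \left(- \frac{18}{7}\right) \left(-443\right) = \frac{7974}{7}$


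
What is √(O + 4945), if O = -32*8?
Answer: 3*√521 ≈ 68.476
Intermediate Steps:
O = -256
√(O + 4945) = √(-256 + 4945) = √4689 = 3*√521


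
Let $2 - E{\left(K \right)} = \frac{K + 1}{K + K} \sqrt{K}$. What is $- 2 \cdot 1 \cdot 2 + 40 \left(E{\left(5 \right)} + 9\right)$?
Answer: $436 - 24 \sqrt{5} \approx 382.33$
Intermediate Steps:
$E{\left(K \right)} = 2 - \frac{1 + K}{2 \sqrt{K}}$ ($E{\left(K \right)} = 2 - \frac{K + 1}{K + K} \sqrt{K} = 2 - \frac{1 + K}{2 K} \sqrt{K} = 2 - \frac{1 + K}{2 \sqrt{K}}$)
$- 2 \cdot 1 \cdot 2 + 40 \left(E{\left(5 \right)} + 9\right) = - 2 \cdot 1 \cdot 2 + 40 \left(\frac{-1 - 5 + 4 \sqrt{5}}{2 \sqrt{5}} + 9\right) = \left(-2\right) 2 + 40 \left(\frac{\frac{\sqrt{5}}{5} \left(-1 - 5 + 4 \sqrt{5}\right)}{2} + 9\right) = -4 + 40 \left(\frac{\frac{\sqrt{5}}{5} \left(-6 + 4 \sqrt{5}\right)}{2} + 9\right) = -4 + 40 \left(\frac{\sqrt{5} \left(-6 + 4 \sqrt{5}\right)}{10} + 9\right) = -4 + 40 \left(9 + \frac{\sqrt{5} \left(-6 + 4 \sqrt{5}\right)}{10}\right) = -4 + \left(360 + 4 \sqrt{5} \left(-6 + 4 \sqrt{5}\right)\right) = 356 + 4 \sqrt{5} \left(-6 + 4 \sqrt{5}\right)$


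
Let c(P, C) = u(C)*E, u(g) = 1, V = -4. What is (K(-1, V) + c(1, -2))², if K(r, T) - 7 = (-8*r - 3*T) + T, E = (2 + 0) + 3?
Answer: 784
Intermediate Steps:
E = 5 (E = 2 + 3 = 5)
K(r, T) = 7 - 8*r - 2*T (K(r, T) = 7 + ((-8*r - 3*T) + T) = 7 + (-8*r - 2*T) = 7 - 8*r - 2*T)
c(P, C) = 5 (c(P, C) = 1*5 = 5)
(K(-1, V) + c(1, -2))² = ((7 - 8*(-1) - 2*(-4)) + 5)² = ((7 + 8 + 8) + 5)² = (23 + 5)² = 28² = 784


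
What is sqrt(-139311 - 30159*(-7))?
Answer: 3*sqrt(7978) ≈ 267.96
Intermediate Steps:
sqrt(-139311 - 30159*(-7)) = sqrt(-139311 + 211113) = sqrt(71802) = 3*sqrt(7978)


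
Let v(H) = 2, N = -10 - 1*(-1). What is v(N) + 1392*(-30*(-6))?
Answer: 250562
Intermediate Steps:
N = -9 (N = -10 + 1 = -9)
v(N) + 1392*(-30*(-6)) = 2 + 1392*(-30*(-6)) = 2 + 1392*180 = 2 + 250560 = 250562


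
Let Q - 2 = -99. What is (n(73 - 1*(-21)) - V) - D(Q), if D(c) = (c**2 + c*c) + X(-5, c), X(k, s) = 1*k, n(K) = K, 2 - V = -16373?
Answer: -35094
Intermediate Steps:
V = 16375 (V = 2 - 1*(-16373) = 2 + 16373 = 16375)
Q = -97 (Q = 2 - 99 = -97)
X(k, s) = k
D(c) = -5 + 2*c**2 (D(c) = (c**2 + c*c) - 5 = (c**2 + c**2) - 5 = 2*c**2 - 5 = -5 + 2*c**2)
(n(73 - 1*(-21)) - V) - D(Q) = ((73 - 1*(-21)) - 1*16375) - (-5 + 2*(-97)**2) = ((73 + 21) - 16375) - (-5 + 2*9409) = (94 - 16375) - (-5 + 18818) = -16281 - 1*18813 = -16281 - 18813 = -35094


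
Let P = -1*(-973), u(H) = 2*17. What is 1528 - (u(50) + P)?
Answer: 521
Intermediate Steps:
u(H) = 34
P = 973
1528 - (u(50) + P) = 1528 - (34 + 973) = 1528 - 1*1007 = 1528 - 1007 = 521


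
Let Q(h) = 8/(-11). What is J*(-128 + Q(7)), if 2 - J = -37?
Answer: -55224/11 ≈ -5020.4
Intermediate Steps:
J = 39 (J = 2 - 1*(-37) = 2 + 37 = 39)
Q(h) = -8/11 (Q(h) = 8*(-1/11) = -8/11)
J*(-128 + Q(7)) = 39*(-128 - 8/11) = 39*(-1416/11) = -55224/11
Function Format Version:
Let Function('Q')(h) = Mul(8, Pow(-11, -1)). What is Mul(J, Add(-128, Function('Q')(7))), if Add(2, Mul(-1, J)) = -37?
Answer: Rational(-55224, 11) ≈ -5020.4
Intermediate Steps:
J = 39 (J = Add(2, Mul(-1, -37)) = Add(2, 37) = 39)
Function('Q')(h) = Rational(-8, 11) (Function('Q')(h) = Mul(8, Rational(-1, 11)) = Rational(-8, 11))
Mul(J, Add(-128, Function('Q')(7))) = Mul(39, Add(-128, Rational(-8, 11))) = Mul(39, Rational(-1416, 11)) = Rational(-55224, 11)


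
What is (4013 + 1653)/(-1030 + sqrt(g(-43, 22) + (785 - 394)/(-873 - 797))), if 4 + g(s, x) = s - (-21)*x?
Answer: -9746086600/1771010341 - 5666*sqrt(1156740530)/1771010341 ≈ -5.6119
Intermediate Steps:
g(s, x) = -4 + s + 21*x (g(s, x) = -4 + (s - (-21)*x) = -4 + (s + 21*x) = -4 + s + 21*x)
(4013 + 1653)/(-1030 + sqrt(g(-43, 22) + (785 - 394)/(-873 - 797))) = (4013 + 1653)/(-1030 + sqrt((-4 - 43 + 21*22) + (785 - 394)/(-873 - 797))) = 5666/(-1030 + sqrt((-4 - 43 + 462) + 391/(-1670))) = 5666/(-1030 + sqrt(415 + 391*(-1/1670))) = 5666/(-1030 + sqrt(415 - 391/1670)) = 5666/(-1030 + sqrt(692659/1670)) = 5666/(-1030 + sqrt(1156740530)/1670)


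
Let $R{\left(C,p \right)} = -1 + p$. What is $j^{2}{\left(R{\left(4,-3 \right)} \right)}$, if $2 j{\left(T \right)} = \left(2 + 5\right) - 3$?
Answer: $4$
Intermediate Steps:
$j{\left(T \right)} = 2$ ($j{\left(T \right)} = \frac{\left(2 + 5\right) - 3}{2} = \frac{7 - 3}{2} = \frac{1}{2} \cdot 4 = 2$)
$j^{2}{\left(R{\left(4,-3 \right)} \right)} = 2^{2} = 4$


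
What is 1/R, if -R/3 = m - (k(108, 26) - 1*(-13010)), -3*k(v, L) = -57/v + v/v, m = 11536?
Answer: 36/159175 ≈ 0.00022617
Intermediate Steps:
k(v, L) = -⅓ + 19/v (k(v, L) = -(-57/v + v/v)/3 = -(-57/v + 1)/3 = -(1 - 57/v)/3 = -⅓ + 19/v)
R = 159175/36 (R = -3*(11536 - ((⅓)*(57 - 1*108)/108 - 1*(-13010))) = -3*(11536 - ((⅓)*(1/108)*(57 - 108) + 13010)) = -3*(11536 - ((⅓)*(1/108)*(-51) + 13010)) = -3*(11536 - (-17/108 + 13010)) = -3*(11536 - 1*1405063/108) = -3*(11536 - 1405063/108) = -3*(-159175/108) = 159175/36 ≈ 4421.5)
1/R = 1/(159175/36) = 36/159175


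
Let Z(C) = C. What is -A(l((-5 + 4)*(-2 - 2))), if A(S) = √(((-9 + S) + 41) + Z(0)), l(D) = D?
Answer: -6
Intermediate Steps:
A(S) = √(32 + S) (A(S) = √(((-9 + S) + 41) + 0) = √((32 + S) + 0) = √(32 + S))
-A(l((-5 + 4)*(-2 - 2))) = -√(32 + (-5 + 4)*(-2 - 2)) = -√(32 - 1*(-4)) = -√(32 + 4) = -√36 = -1*6 = -6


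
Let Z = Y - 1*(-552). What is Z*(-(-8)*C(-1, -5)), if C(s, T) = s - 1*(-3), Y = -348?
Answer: 3264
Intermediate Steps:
C(s, T) = 3 + s (C(s, T) = s + 3 = 3 + s)
Z = 204 (Z = -348 - 1*(-552) = -348 + 552 = 204)
Z*(-(-8)*C(-1, -5)) = 204*(-(-8)*(3 - 1)) = 204*(-(-8)*2) = 204*(-2*(-8)) = 204*16 = 3264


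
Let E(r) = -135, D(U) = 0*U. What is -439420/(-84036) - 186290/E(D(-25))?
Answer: 261906469/189081 ≈ 1385.2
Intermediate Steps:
D(U) = 0
-439420/(-84036) - 186290/E(D(-25)) = -439420/(-84036) - 186290/(-135) = -439420*(-1/84036) - 186290*(-1/135) = 109855/21009 + 37258/27 = 261906469/189081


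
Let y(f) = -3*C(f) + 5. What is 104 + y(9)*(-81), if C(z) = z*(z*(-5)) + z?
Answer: -96529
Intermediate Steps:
C(z) = z - 5*z² (C(z) = z*(-5*z) + z = -5*z² + z = z - 5*z²)
y(f) = 5 - 3*f*(1 - 5*f) (y(f) = -3*f*(1 - 5*f) + 5 = 5 - 3*f*(1 - 5*f))
104 + y(9)*(-81) = 104 + (5 + 3*9*(-1 + 5*9))*(-81) = 104 + (5 + 3*9*(-1 + 45))*(-81) = 104 + (5 + 3*9*44)*(-81) = 104 + (5 + 1188)*(-81) = 104 + 1193*(-81) = 104 - 96633 = -96529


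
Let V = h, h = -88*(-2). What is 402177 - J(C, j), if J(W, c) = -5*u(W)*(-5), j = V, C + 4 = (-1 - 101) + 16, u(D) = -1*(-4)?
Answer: 402077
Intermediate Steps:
u(D) = 4
C = -90 (C = -4 + ((-1 - 101) + 16) = -4 + (-102 + 16) = -4 - 86 = -90)
h = 176
V = 176
j = 176
J(W, c) = 100 (J(W, c) = -5*4*(-5) = -20*(-5) = 100)
402177 - J(C, j) = 402177 - 1*100 = 402177 - 100 = 402077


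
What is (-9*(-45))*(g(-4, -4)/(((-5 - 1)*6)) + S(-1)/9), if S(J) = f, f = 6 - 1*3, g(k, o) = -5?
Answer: 765/4 ≈ 191.25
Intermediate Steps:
f = 3 (f = 6 - 3 = 3)
S(J) = 3
(-9*(-45))*(g(-4, -4)/(((-5 - 1)*6)) + S(-1)/9) = (-9*(-45))*(-5*1/(6*(-5 - 1)) + 3/9) = 405*(-5/((-6*6)) + 3*(⅑)) = 405*(-5/(-36) + ⅓) = 405*(-5*(-1/36) + ⅓) = 405*(5/36 + ⅓) = 405*(17/36) = 765/4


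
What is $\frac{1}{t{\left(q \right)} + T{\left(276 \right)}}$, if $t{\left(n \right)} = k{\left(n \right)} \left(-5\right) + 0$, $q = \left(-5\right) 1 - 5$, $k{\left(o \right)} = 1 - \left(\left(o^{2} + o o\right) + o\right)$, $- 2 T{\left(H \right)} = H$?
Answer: $\frac{1}{807} \approx 0.0012392$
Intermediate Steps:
$T{\left(H \right)} = - \frac{H}{2}$
$k{\left(o \right)} = 1 - o - 2 o^{2}$ ($k{\left(o \right)} = 1 - \left(\left(o^{2} + o^{2}\right) + o\right) = 1 - \left(2 o^{2} + o\right) = 1 - \left(o + 2 o^{2}\right) = 1 - o - 2 o^{2}$)
$q = -10$ ($q = -5 - 5 = -10$)
$t{\left(n \right)} = -5 + 5 n + 10 n^{2}$ ($t{\left(n \right)} = \left(1 - n - 2 n^{2}\right) \left(-5\right) + 0 = \left(-5 + 5 n + 10 n^{2}\right) + 0 = -5 + 5 n + 10 n^{2}$)
$\frac{1}{t{\left(q \right)} + T{\left(276 \right)}} = \frac{1}{\left(-5 + 5 \left(-10\right) + 10 \left(-10\right)^{2}\right) - 138} = \frac{1}{\left(-5 - 50 + 10 \cdot 100\right) - 138} = \frac{1}{\left(-5 - 50 + 1000\right) - 138} = \frac{1}{945 - 138} = \frac{1}{807}$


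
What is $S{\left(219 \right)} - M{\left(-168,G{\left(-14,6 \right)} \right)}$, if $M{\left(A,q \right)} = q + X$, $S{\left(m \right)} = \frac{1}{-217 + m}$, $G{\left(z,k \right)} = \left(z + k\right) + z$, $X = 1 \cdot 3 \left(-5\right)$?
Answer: $\frac{75}{2} \approx 37.5$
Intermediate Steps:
$X = -15$ ($X = 3 \left(-5\right) = -15$)
$G{\left(z,k \right)} = k + 2 z$ ($G{\left(z,k \right)} = \left(k + z\right) + z = k + 2 z$)
$M{\left(A,q \right)} = -15 + q$ ($M{\left(A,q \right)} = q - 15 = -15 + q$)
$S{\left(219 \right)} - M{\left(-168,G{\left(-14,6 \right)} \right)} = \frac{1}{-217 + 219} - \left(-15 + \left(6 + 2 \left(-14\right)\right)\right) = \frac{1}{2} - \left(-15 + \left(6 - 28\right)\right) = \frac{1}{2} - \left(-15 - 22\right) = \frac{1}{2} - -37 = \frac{1}{2} + 37 = \frac{75}{2}$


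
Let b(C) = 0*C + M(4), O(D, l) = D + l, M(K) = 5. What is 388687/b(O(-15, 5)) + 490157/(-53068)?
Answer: 20624390931/265340 ≈ 77728.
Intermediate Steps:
b(C) = 5 (b(C) = 0*C + 5 = 0 + 5 = 5)
388687/b(O(-15, 5)) + 490157/(-53068) = 388687/5 + 490157/(-53068) = 388687*(⅕) + 490157*(-1/53068) = 388687/5 - 490157/53068 = 20624390931/265340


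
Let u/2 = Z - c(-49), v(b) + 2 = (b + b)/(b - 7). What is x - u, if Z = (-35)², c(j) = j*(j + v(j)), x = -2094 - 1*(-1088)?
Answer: 2741/2 ≈ 1370.5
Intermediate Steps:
x = -1006 (x = -2094 + 1088 = -1006)
v(b) = -2 + 2*b/(-7 + b) (v(b) = -2 + (b + b)/(b - 7) = -2 + (2*b)/(-7 + b) = -2 + 2*b/(-7 + b))
c(j) = j*(j + 14/(-7 + j))
Z = 1225
u = -4753/2 (u = 2*(1225 - (-49)*(14 - 49*(-7 - 49))/(-7 - 49)) = 2*(1225 - (-49)*(14 - 49*(-56))/(-56)) = 2*(1225 - (-49)*(-1)*(14 + 2744)/56) = 2*(1225 - (-49)*(-1)*2758/56) = 2*(1225 - 1*9653/4) = 2*(1225 - 9653/4) = 2*(-4753/4) = -4753/2 ≈ -2376.5)
x - u = -1006 - 1*(-4753/2) = -1006 + 4753/2 = 2741/2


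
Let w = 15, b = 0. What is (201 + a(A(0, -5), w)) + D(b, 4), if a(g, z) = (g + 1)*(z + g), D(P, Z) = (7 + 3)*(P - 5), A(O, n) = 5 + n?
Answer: 166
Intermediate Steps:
D(P, Z) = -50 + 10*P (D(P, Z) = 10*(-5 + P) = -50 + 10*P)
a(g, z) = (1 + g)*(g + z)
(201 + a(A(0, -5), w)) + D(b, 4) = (201 + ((5 - 5) + 15 + (5 - 5)² + (5 - 5)*15)) + (-50 + 10*0) = (201 + (0 + 15 + 0² + 0*15)) + (-50 + 0) = (201 + (0 + 15 + 0 + 0)) - 50 = (201 + 15) - 50 = 216 - 50 = 166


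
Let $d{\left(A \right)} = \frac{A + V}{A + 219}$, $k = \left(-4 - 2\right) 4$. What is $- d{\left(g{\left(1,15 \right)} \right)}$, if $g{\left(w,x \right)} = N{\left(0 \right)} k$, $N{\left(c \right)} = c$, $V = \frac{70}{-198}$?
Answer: $\frac{35}{21681} \approx 0.0016143$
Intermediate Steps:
$V = - \frac{35}{99}$ ($V = 70 \left(- \frac{1}{198}\right) = - \frac{35}{99} \approx -0.35354$)
$k = -24$ ($k = \left(-6\right) 4 = -24$)
$g{\left(w,x \right)} = 0$ ($g{\left(w,x \right)} = 0 \left(-24\right) = 0$)
$d{\left(A \right)} = \frac{- \frac{35}{99} + A}{219 + A}$ ($d{\left(A \right)} = \frac{A - \frac{35}{99}}{A + 219} = \frac{- \frac{35}{99} + A}{219 + A}$)
$- d{\left(g{\left(1,15 \right)} \right)} = - \frac{- \frac{35}{99} + 0}{219 + 0} = - \frac{-35}{219 \cdot 99} = \left(-1\right) \left(- \frac{35}{21681}\right) = \frac{35}{21681}$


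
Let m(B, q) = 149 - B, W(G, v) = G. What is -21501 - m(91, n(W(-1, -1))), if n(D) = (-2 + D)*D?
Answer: -21559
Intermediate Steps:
n(D) = D*(-2 + D)
-21501 - m(91, n(W(-1, -1))) = -21501 - (149 - 1*91) = -21501 - (149 - 91) = -21501 - 1*58 = -21501 - 58 = -21559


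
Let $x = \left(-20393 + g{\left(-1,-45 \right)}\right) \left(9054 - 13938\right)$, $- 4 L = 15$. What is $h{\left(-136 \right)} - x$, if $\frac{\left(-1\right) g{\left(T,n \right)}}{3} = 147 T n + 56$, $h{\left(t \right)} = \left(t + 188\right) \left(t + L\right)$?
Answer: $-197350171$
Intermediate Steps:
$L = - \frac{15}{4}$ ($L = \left(- \frac{1}{4}\right) 15 = - \frac{15}{4} \approx -3.75$)
$h{\left(t \right)} = \left(188 + t\right) \left(- \frac{15}{4} + t\right)$ ($h{\left(t \right)} = \left(t + 188\right) \left(t - \frac{15}{4}\right) = \left(188 + t\right) \left(- \frac{15}{4} + t\right)$)
$g{\left(T,n \right)} = -168 - 441 T n$ ($g{\left(T,n \right)} = - 3 \left(147 T n + 56\right) = - 3 \left(56 + 147 T n\right) = -168 - 441 T n$)
$x = 197342904$ ($x = \left(-20393 - \left(168 - -19845\right)\right) \left(9054 - 13938\right) = \left(-20393 - 20013\right) \left(-4884\right) = \left(-40406\right) \left(-4884\right) = 197342904$)
$h{\left(-136 \right)} - x = \left(-705 + \left(-136\right)^{2} + \frac{737}{4} \left(-136\right)\right) - 197342904 = \left(-705 + 18496 - 25058\right) - 197342904 = -7267 - 197342904 = -197350171$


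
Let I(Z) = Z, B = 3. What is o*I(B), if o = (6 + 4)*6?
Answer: 180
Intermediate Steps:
o = 60 (o = 10*6 = 60)
o*I(B) = 60*3 = 180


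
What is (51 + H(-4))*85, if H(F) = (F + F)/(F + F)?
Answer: 4420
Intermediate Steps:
H(F) = 1 (H(F) = (2*F)/((2*F)) = (2*F)*(1/(2*F)) = 1)
(51 + H(-4))*85 = (51 + 1)*85 = 52*85 = 4420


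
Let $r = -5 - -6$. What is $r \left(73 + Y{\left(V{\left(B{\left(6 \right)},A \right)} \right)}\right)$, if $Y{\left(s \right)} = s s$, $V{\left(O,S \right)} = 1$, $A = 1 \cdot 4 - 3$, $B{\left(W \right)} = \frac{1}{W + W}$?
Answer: $74$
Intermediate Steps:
$B{\left(W \right)} = \frac{1}{2 W}$
$A = 1$ ($A = 4 - 3 = 1$)
$r = 1$ ($r = -5 + 6 = 1$)
$Y{\left(s \right)} = s^{2}$
$r \left(73 + Y{\left(V{\left(B{\left(6 \right)},A \right)} \right)}\right) = 1 \left(73 + 1^{2}\right) = 1 \left(73 + 1\right) = 1 \cdot 74 = 74$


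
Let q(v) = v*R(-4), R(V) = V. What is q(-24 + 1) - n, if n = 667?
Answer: -575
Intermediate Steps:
q(v) = -4*v (q(v) = v*(-4) = -4*v)
q(-24 + 1) - n = -4*(-24 + 1) - 1*667 = -4*(-23) - 667 = 92 - 667 = -575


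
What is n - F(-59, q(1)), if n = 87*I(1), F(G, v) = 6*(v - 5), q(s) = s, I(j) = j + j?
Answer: 198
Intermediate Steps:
I(j) = 2*j
F(G, v) = -30 + 6*v (F(G, v) = 6*(-5 + v) = -30 + 6*v)
n = 174 (n = 87*(2*1) = 87*2 = 174)
n - F(-59, q(1)) = 174 - (-30 + 6*1) = 174 - (-30 + 6) = 174 - 1*(-24) = 174 + 24 = 198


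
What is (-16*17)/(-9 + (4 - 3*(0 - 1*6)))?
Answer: -272/13 ≈ -20.923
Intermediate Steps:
(-16*17)/(-9 + (4 - 3*(0 - 1*6))) = -272/(-9 + (4 - 3*(0 - 6))) = -272/(-9 + (4 - 3*(-6))) = -272/(-9 + (4 + 18)) = -272/(-9 + 22) = -272/13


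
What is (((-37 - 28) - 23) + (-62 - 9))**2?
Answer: 25281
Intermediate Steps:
(((-37 - 28) - 23) + (-62 - 9))**2 = ((-65 - 23) - 71)**2 = (-88 - 71)**2 = (-159)**2 = 25281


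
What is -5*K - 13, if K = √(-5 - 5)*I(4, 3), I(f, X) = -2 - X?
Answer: -13 + 25*I*√10 ≈ -13.0 + 79.057*I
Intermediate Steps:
K = -5*I*√10 (K = √(-5 - 5)*(-2 - 1*3) = √(-10)*(-2 - 3) = (I*√10)*(-5) = -5*I*√10 ≈ -15.811*I)
-5*K - 13 = -(-25)*I*√10 - 13 = 25*I*√10 - 13 = -13 + 25*I*√10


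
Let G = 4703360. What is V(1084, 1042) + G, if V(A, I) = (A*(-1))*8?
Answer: 4694688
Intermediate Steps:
V(A, I) = -8*A (V(A, I) = -A*8 = -8*A)
V(1084, 1042) + G = -8*1084 + 4703360 = -8672 + 4703360 = 4694688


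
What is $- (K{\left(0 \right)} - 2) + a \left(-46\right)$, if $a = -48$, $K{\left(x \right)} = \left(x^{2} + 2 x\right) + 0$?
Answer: $2210$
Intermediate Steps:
$K{\left(x \right)} = x^{2} + 2 x$
$- (K{\left(0 \right)} - 2) + a \left(-46\right) = - (0 \left(2 + 0\right) - 2) - -2208 = - (0 \cdot 2 - 2) + 2208 = - (0 - 2) + 2208 = \left(-1\right) \left(-2\right) + 2208 = 2 + 2208 = 2210$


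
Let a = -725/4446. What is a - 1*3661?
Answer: -16277531/4446 ≈ -3661.2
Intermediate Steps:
a = -725/4446 (a = -725*1/4446 = -725/4446 ≈ -0.16307)
a - 1*3661 = -725/4446 - 1*3661 = -725/4446 - 3661 = -16277531/4446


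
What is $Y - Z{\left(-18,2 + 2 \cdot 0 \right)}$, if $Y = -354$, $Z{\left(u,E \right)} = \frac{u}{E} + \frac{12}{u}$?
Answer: $- \frac{1033}{3} \approx -344.33$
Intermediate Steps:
$Z{\left(u,E \right)} = \frac{12}{u} + \frac{u}{E}$
$Y - Z{\left(-18,2 + 2 \cdot 0 \right)} = -354 - \left(\frac{12}{-18} - \frac{18}{2 + 2 \cdot 0}\right) = -354 - \left(12 \left(- \frac{1}{18}\right) - \frac{18}{2 + 0}\right) = -354 - \left(- \frac{2}{3} - \frac{18}{2}\right) = -354 - \left(- \frac{2}{3} - 9\right) = -354 - - \frac{29}{3} = -354 + \frac{29}{3} = - \frac{1033}{3}$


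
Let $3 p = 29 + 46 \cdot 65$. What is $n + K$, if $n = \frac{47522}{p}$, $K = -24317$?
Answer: $- \frac{73270457}{3019} \approx -24270.0$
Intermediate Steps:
$p = \frac{3019}{3}$ ($p = \frac{29 + 46 \cdot 65}{3} = \frac{29 + 2990}{3} = \frac{1}{3} \cdot 3019 = \frac{3019}{3} \approx 1006.3$)
$n = \frac{142566}{3019}$ ($n = \frac{47522}{\frac{3019}{3}} = 47522 \cdot \frac{3}{3019} = \frac{142566}{3019} \approx 47.223$)
$n + K = \frac{142566}{3019} - 24317 = - \frac{73270457}{3019}$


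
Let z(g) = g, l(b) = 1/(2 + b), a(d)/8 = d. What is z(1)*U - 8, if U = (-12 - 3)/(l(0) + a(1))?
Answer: -166/17 ≈ -9.7647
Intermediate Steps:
a(d) = 8*d
U = -30/17 (U = (-12 - 3)/(1/(2 + 0) + 8*1) = -15/(1/2 + 8) = -15/(½ + 8) = -15/17/2 = -15*2/17 = -30/17 ≈ -1.7647)
z(1)*U - 8 = 1*(-30/17) - 8 = -30/17 - 8 = -166/17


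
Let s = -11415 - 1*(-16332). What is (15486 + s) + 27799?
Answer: 48202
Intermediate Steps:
s = 4917 (s = -11415 + 16332 = 4917)
(15486 + s) + 27799 = (15486 + 4917) + 27799 = 20403 + 27799 = 48202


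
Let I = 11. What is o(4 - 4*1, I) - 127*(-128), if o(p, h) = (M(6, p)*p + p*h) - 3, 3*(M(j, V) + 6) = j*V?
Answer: 16253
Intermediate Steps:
M(j, V) = -6 + V*j/3 (M(j, V) = -6 + (j*V)/3 = -6 + (V*j)/3 = -6 + V*j/3)
o(p, h) = -3 + h*p + p*(-6 + 2*p) (o(p, h) = ((-6 + (⅓)*p*6)*p + p*h) - 3 = ((-6 + 2*p)*p + h*p) - 3 = (p*(-6 + 2*p) + h*p) - 3 = (h*p + p*(-6 + 2*p)) - 3 = -3 + h*p + p*(-6 + 2*p))
o(4 - 4*1, I) - 127*(-128) = (-3 + 11*(4 - 4*1) + 2*(4 - 4*1)*(-3 + (4 - 4*1))) - 127*(-128) = (-3 + 11*(4 - 4) + 2*(4 - 4)*(-3 + (4 - 4))) + 16256 = (-3 + 11*0 + 2*0*(-3 + 0)) + 16256 = (-3 + 0 + 2*0*(-3)) + 16256 = (-3 + 0 + 0) + 16256 = -3 + 16256 = 16253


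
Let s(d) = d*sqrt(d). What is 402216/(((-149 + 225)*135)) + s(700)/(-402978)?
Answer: 33518/855 - 3500*sqrt(7)/201489 ≈ 39.156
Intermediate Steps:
s(d) = d**(3/2)
402216/(((-149 + 225)*135)) + s(700)/(-402978) = 402216/(((-149 + 225)*135)) + 700**(3/2)/(-402978) = 402216/((76*135)) + (7000*sqrt(7))*(-1/402978) = 402216/10260 - 3500*sqrt(7)/201489 = 402216*(1/10260) - 3500*sqrt(7)/201489 = 33518/855 - 3500*sqrt(7)/201489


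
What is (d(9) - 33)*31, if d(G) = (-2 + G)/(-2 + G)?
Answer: -992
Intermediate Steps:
d(G) = 1
(d(9) - 33)*31 = (1 - 33)*31 = -32*31 = -992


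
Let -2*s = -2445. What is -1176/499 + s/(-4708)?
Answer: -12293271/4698584 ≈ -2.6164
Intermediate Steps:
s = 2445/2 (s = -1/2*(-2445) = 2445/2 ≈ 1222.5)
-1176/499 + s/(-4708) = -1176/499 + (2445/2)/(-4708) = -1176*1/499 + (2445/2)*(-1/4708) = -1176/499 - 2445/9416 = -12293271/4698584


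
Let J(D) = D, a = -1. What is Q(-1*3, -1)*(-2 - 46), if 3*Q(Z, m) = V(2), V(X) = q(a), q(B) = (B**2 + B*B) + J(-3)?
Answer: 16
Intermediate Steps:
q(B) = -3 + 2*B**2 (q(B) = (B**2 + B*B) - 3 = (B**2 + B**2) - 3 = 2*B**2 - 3 = -3 + 2*B**2)
V(X) = -1 (V(X) = -3 + 2*(-1)**2 = -3 + 2*1 = -3 + 2 = -1)
Q(Z, m) = -1/3 (Q(Z, m) = (1/3)*(-1) = -1/3)
Q(-1*3, -1)*(-2 - 46) = -(-2 - 46)/3 = -1/3*(-48) = 16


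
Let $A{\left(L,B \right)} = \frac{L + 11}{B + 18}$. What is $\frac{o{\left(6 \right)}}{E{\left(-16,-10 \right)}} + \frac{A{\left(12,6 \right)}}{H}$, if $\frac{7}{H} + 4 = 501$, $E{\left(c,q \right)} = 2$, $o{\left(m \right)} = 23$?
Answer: $\frac{1909}{24} \approx 79.542$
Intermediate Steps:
$A{\left(L,B \right)} = \frac{11 + L}{18 + B}$
$H = \frac{1}{71}$ ($H = \frac{7}{-4 + 501} = \frac{7}{497} = 7 \cdot \frac{1}{497} = \frac{1}{71} \approx 0.014085$)
$\frac{o{\left(6 \right)}}{E{\left(-16,-10 \right)}} + \frac{A{\left(12,6 \right)}}{H} = \frac{23}{2} + \frac{11 + 12}{18 + 6} \frac{1}{\frac{1}{71}} = 23 \cdot \frac{1}{2} + \frac{1}{24} \cdot 23 \cdot 71 = \frac{23}{2} + \frac{1}{24} \cdot 23 \cdot 71 = \frac{23}{2} + \frac{23}{24} \cdot 71 = \frac{23}{2} + \frac{1633}{24} = \frac{1909}{24}$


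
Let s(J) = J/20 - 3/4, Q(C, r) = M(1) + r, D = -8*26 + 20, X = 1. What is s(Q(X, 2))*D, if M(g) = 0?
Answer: 611/5 ≈ 122.20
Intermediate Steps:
D = -188 (D = -208 + 20 = -188)
Q(C, r) = r (Q(C, r) = 0 + r = r)
s(J) = -¾ + J/20 (s(J) = J*(1/20) - 3*¼ = J/20 - ¾ = -¾ + J/20)
s(Q(X, 2))*D = (-¾ + (1/20)*2)*(-188) = (-¾ + ⅒)*(-188) = -13/20*(-188) = 611/5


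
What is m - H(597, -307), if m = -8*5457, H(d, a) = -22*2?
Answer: -43612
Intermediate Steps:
H(d, a) = -44
m = -43656
m - H(597, -307) = -43656 - 1*(-44) = -43656 + 44 = -43612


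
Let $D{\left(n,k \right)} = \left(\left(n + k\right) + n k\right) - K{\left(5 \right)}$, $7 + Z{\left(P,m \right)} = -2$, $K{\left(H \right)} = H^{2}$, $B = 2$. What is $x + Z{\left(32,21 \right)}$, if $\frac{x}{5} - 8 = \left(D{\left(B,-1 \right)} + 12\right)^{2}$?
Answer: $1011$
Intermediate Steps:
$Z{\left(P,m \right)} = -9$ ($Z{\left(P,m \right)} = -7 - 2 = -9$)
$D{\left(n,k \right)} = -25 + k + n + k n$ ($D{\left(n,k \right)} = \left(\left(n + k\right) + n k\right) - 5^{2} = \left(\left(k + n\right) + k n\right) - 25 = \left(k + n + k n\right) - 25 = -25 + k + n + k n$)
$x = 1020$ ($x = 40 + 5 \left(\left(-25 - 1 + 2 - 2\right) + 12\right)^{2} = 40 + 5 \left(-26 + 12\right)^{2} = 40 + 5 \left(-14\right)^{2} = 40 + 5 \cdot 196 = 40 + 980 = 1020$)
$x + Z{\left(32,21 \right)} = 1020 - 9 = 1011$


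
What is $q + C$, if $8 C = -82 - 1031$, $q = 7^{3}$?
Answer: $\frac{1631}{8} \approx 203.88$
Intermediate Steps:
$q = 343$
$C = - \frac{1113}{8}$ ($C = \frac{-82 - 1031}{8} = \frac{1}{8} \left(-1113\right) = - \frac{1113}{8} \approx -139.13$)
$q + C = 343 - \frac{1113}{8} = \frac{1631}{8}$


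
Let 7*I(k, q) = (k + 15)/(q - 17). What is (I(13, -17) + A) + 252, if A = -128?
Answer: 2106/17 ≈ 123.88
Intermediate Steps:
I(k, q) = (15 + k)/(7*(-17 + q)) (I(k, q) = ((k + 15)/(q - 17))/7 = ((15 + k)/(-17 + q))/7 = (15 + k)/(7*(-17 + q)))
(I(13, -17) + A) + 252 = ((15 + 13)/(7*(-17 - 17)) - 128) + 252 = ((1/7)*28/(-34) - 128) + 252 = ((1/7)*(-1/34)*28 - 128) + 252 = (-2/17 - 128) + 252 = -2178/17 + 252 = 2106/17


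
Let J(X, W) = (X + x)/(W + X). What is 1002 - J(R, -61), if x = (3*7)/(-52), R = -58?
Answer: 6197339/6188 ≈ 1001.5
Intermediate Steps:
x = -21/52 (x = 21*(-1/52) = -21/52 ≈ -0.40385)
J(X, W) = (-21/52 + X)/(W + X) (J(X, W) = (X - 21/52)/(W + X) = (-21/52 + X)/(W + X))
1002 - J(R, -61) = 1002 - (-21/52 - 58)/(-61 - 58) = 1002 - (-3037)/((-119)*52) = 1002 - (-1)*(-3037)/(119*52) = 1002 - 1*3037/6188 = 1002 - 3037/6188 = 6197339/6188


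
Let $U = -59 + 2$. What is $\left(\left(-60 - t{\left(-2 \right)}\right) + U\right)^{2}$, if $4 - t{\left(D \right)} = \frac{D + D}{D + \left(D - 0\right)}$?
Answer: $14400$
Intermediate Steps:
$t{\left(D \right)} = 3$ ($t{\left(D \right)} = 4 - \frac{D + D}{D + \left(D - 0\right)} = 4 - \frac{2 D}{D + \left(D + 0\right)} = 4 - \frac{2 D}{D + D} = 4 - \frac{2 D}{2 D} = 4 - 2 D \frac{1}{2 D} = 4 - 1 = 3$)
$U = -57$
$\left(\left(-60 - t{\left(-2 \right)}\right) + U\right)^{2} = \left(\left(-60 - 3\right) - 57\right)^{2} = \left(-63 - 57\right)^{2} = \left(-120\right)^{2} = 14400$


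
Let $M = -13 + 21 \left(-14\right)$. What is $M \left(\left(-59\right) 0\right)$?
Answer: $0$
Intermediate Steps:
$M = -307$ ($M = -13 - 294 = -307$)
$M \left(\left(-59\right) 0\right) = - 307 \left(\left(-59\right) 0\right) = \left(-307\right) 0 = 0$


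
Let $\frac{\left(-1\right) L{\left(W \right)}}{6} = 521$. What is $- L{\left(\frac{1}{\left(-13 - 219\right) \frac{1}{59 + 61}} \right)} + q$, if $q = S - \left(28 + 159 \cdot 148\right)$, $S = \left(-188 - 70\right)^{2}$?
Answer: $46130$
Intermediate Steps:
$S = 66564$ ($S = \left(-258\right)^{2} = 66564$)
$L{\left(W \right)} = -3126$ ($L{\left(W \right)} = \left(-6\right) 521 = -3126$)
$q = 43004$ ($q = 66564 - \left(28 + 159 \cdot 148\right) = 66564 - \left(28 + 23532\right) = 66564 - 23560 = 43004$)
$- L{\left(\frac{1}{\left(-13 - 219\right) \frac{1}{59 + 61}} \right)} + q = \left(-1\right) \left(-3126\right) + 43004 = 3126 + 43004 = 46130$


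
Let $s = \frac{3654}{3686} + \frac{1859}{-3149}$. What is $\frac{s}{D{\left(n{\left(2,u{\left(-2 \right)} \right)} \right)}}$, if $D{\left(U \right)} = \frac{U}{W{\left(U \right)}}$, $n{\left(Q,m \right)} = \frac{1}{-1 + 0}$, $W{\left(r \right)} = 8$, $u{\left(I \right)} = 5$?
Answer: $- \frac{18616688}{5803607} \approx -3.2078$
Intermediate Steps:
$n{\left(Q,m \right)} = -1$ ($n{\left(Q,m \right)} = \frac{1}{-1} = -1$)
$s = \frac{2327086}{5803607}$ ($s = 3654 \cdot \frac{1}{3686} + 1859 \left(- \frac{1}{3149}\right) = \frac{1827}{1843} - \frac{1859}{3149} = \frac{2327086}{5803607} \approx 0.40097$)
$D{\left(U \right)} = \frac{U}{8}$
$\frac{s}{D{\left(n{\left(2,u{\left(-2 \right)} \right)} \right)}} = \frac{2327086}{5803607 \cdot \frac{1}{8} \left(-1\right)} = \frac{2327086}{5803607 \left(- \frac{1}{8}\right)} = \frac{2327086}{5803607} \left(-8\right) = - \frac{18616688}{5803607}$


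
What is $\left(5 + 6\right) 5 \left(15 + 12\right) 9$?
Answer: $13365$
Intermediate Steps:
$\left(5 + 6\right) 5 \left(15 + 12\right) 9 = 11 \cdot 5 \cdot 27 \cdot 9 = 55 \cdot 243 = 13365$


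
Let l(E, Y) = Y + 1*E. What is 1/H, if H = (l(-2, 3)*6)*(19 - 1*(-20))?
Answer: 1/234 ≈ 0.0042735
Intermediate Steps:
l(E, Y) = E + Y (l(E, Y) = Y + E = E + Y)
H = 234 (H = ((-2 + 3)*6)*(19 - 1*(-20)) = (1*6)*(19 + 20) = 6*39 = 234)
1/H = 1/234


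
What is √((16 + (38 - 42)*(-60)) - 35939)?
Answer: I*√35683 ≈ 188.9*I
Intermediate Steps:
√((16 + (38 - 42)*(-60)) - 35939) = √((16 - 4*(-60)) - 35939) = √((16 + 240) - 35939) = √(256 - 35939) = √(-35683) = I*√35683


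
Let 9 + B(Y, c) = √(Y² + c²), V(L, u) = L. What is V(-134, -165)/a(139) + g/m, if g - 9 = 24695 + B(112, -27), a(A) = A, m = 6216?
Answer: 2599661/864024 + √13273/6216 ≈ 3.0273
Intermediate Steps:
B(Y, c) = -9 + √(Y² + c²)
g = 24695 + √13273 (g = 9 + (24695 + (-9 + √(112² + (-27)²))) = 9 + (24695 + (-9 + √(12544 + 729))) = 9 + (24695 + (-9 + √13273)) = 9 + (24686 + √13273) = 24695 + √13273 ≈ 24810.)
V(-134, -165)/a(139) + g/m = -134/139 + (24695 + √13273)/6216 = -134*1/139 + (24695 + √13273)*(1/6216) = -134/139 + (24695/6216 + √13273/6216) = 2599661/864024 + √13273/6216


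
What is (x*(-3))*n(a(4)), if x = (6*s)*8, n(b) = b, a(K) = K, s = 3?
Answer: -1728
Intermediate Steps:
x = 144 (x = (6*3)*8 = 18*8 = 144)
(x*(-3))*n(a(4)) = (144*(-3))*4 = -432*4 = -1728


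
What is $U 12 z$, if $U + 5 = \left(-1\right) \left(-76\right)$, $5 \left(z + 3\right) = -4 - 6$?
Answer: $-4260$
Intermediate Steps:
$z = -5$ ($z = -3 + \frac{-4 - 6}{5} = -3 + \frac{1}{5} \left(-10\right) = -3 - 2 = -5$)
$U = 71$ ($U = -5 - -76 = -5 + 76 = 71$)
$U 12 z = 71 \cdot 12 \left(-5\right) = 71 \left(-60\right) = -4260$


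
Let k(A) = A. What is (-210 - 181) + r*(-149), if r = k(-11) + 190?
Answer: -27062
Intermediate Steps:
r = 179 (r = -11 + 190 = 179)
(-210 - 181) + r*(-149) = (-210 - 181) + 179*(-149) = -391 - 26671 = -27062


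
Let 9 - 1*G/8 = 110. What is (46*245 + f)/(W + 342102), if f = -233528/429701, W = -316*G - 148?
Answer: 2421248371/128326336341 ≈ 0.018868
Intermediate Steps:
G = -808 (G = 72 - 8*110 = 72 - 880 = -808)
W = 255180 (W = -316*(-808) - 148 = 255328 - 148 = 255180)
f = -233528/429701 (f = -233528*1/429701 = -233528/429701 ≈ -0.54347)
(46*245 + f)/(W + 342102) = (46*245 - 233528/429701)/(255180 + 342102) = (11270 - 233528/429701)/597282 = (4842496742/429701)*(1/597282) = 2421248371/128326336341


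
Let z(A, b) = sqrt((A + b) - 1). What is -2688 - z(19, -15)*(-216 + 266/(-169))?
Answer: -2688 + 36770*sqrt(3)/169 ≈ -2311.2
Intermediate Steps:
z(A, b) = sqrt(-1 + A + b)
-2688 - z(19, -15)*(-216 + 266/(-169)) = -2688 - sqrt(-1 + 19 - 15)*(-216 + 266/(-169)) = -2688 - sqrt(3)*(-216 + 266*(-1/169)) = -2688 - sqrt(3)*(-216 - 266/169) = -2688 - sqrt(3)*(-36770)/169 = -2688 - (-36770)*sqrt(3)/169 = -2688 + 36770*sqrt(3)/169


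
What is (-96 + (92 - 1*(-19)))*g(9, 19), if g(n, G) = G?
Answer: 285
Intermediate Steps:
(-96 + (92 - 1*(-19)))*g(9, 19) = (-96 + (92 - 1*(-19)))*19 = (-96 + (92 + 19))*19 = (-96 + 111)*19 = 15*19 = 285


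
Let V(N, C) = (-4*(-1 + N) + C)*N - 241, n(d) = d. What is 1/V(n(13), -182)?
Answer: -1/3231 ≈ -0.00030950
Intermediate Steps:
V(N, C) = -241 + N*(4 + C - 4*N) (V(N, C) = ((4 - 4*N) + C)*N - 241 = (4 + C - 4*N)*N - 241 = N*(4 + C - 4*N) - 241 = -241 + N*(4 + C - 4*N))
1/V(n(13), -182) = 1/(-241 - 4*13**2 + 4*13 - 182*13) = 1/(-241 - 4*169 + 52 - 2366) = 1/(-241 - 676 + 52 - 2366) = 1/(-3231) = -1/3231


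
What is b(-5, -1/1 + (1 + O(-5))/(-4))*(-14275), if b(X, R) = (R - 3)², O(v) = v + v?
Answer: -699475/16 ≈ -43717.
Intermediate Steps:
O(v) = 2*v
b(X, R) = (-3 + R)²
b(-5, -1/1 + (1 + O(-5))/(-4))*(-14275) = (-3 + (-1/1 + (1 + 2*(-5))/(-4)))²*(-14275) = (-3 + (-1*1 + (1 - 10)*(-¼)))²*(-14275) = (-3 + (-1 - 9*(-¼)))²*(-14275) = (-3 + (-1 + 9/4))²*(-14275) = (-3 + 5/4)²*(-14275) = (-7/4)²*(-14275) = (49/16)*(-14275) = -699475/16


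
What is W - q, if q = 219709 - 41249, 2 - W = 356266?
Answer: -534724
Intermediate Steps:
W = -356264 (W = 2 - 1*356266 = 2 - 356266 = -356264)
q = 178460
W - q = -356264 - 1*178460 = -356264 - 178460 = -534724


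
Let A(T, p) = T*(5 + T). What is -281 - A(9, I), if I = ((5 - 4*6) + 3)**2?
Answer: -407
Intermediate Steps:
I = 256 (I = ((5 - 24) + 3)**2 = (-19 + 3)**2 = (-16)**2 = 256)
-281 - A(9, I) = -281 - 9*(5 + 9) = -281 - 9*14 = -281 - 1*126 = -281 - 126 = -407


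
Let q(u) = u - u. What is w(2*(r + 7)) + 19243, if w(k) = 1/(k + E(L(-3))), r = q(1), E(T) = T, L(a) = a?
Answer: 211674/11 ≈ 19243.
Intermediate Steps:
q(u) = 0
r = 0
w(k) = 1/(-3 + k) (w(k) = 1/(k - 3) = 1/(-3 + k))
w(2*(r + 7)) + 19243 = 1/(-3 + 2*(0 + 7)) + 19243 = 1/(-3 + 2*7) + 19243 = 1/(-3 + 14) + 19243 = 1/11 + 19243 = 211674/11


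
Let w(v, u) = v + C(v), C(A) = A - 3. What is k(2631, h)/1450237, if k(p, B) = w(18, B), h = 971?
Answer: 33/1450237 ≈ 2.2755e-5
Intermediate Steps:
C(A) = -3 + A
w(v, u) = -3 + 2*v (w(v, u) = v + (-3 + v) = -3 + 2*v)
k(p, B) = 33 (k(p, B) = -3 + 2*18 = -3 + 36 = 33)
k(2631, h)/1450237 = 33/1450237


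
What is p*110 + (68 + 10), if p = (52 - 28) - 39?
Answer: -1572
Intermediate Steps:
p = -15 (p = 24 - 39 = -15)
p*110 + (68 + 10) = -15*110 + (68 + 10) = -1650 + 78 = -1572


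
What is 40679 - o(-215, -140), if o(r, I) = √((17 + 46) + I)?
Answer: 40679 - I*√77 ≈ 40679.0 - 8.775*I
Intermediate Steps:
o(r, I) = √(63 + I)
40679 - o(-215, -140) = 40679 - √(63 - 140) = 40679 - √(-77) = 40679 - I*√77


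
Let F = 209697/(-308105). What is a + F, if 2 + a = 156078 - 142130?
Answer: 4296622633/308105 ≈ 13945.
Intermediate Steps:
a = 13946 (a = -2 + (156078 - 142130) = -2 + 13948 = 13946)
F = -209697/308105 (F = 209697*(-1/308105) = -209697/308105 ≈ -0.68060)
a + F = 13946 - 209697/308105 = 4296622633/308105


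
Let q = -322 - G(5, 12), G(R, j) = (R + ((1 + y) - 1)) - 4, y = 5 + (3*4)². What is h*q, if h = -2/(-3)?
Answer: -944/3 ≈ -314.67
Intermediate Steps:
y = 149 (y = 5 + 12² = 5 + 144 = 149)
G(R, j) = 145 + R (G(R, j) = (R + ((1 + 149) - 1)) - 4 = (R + (150 - 1)) - 4 = (R + 149) - 4 = (149 + R) - 4 = 145 + R)
h = ⅔ (h = -2*(-⅓) = ⅔ ≈ 0.66667)
q = -472 (q = -322 - (145 + 5) = -322 - 1*150 = -322 - 150 = -472)
h*q = (⅔)*(-472) = -944/3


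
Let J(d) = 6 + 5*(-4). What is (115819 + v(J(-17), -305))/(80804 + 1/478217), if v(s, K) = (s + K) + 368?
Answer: 55410047356/38641846469 ≈ 1.4339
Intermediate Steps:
J(d) = -14 (J(d) = 6 - 20 = -14)
v(s, K) = 368 + K + s (v(s, K) = (K + s) + 368 = 368 + K + s)
(115819 + v(J(-17), -305))/(80804 + 1/478217) = (115819 + (368 - 305 - 14))/(80804 + 1/478217) = (115819 + 49)/(80804 + 1/478217) = 115868/(38641846469/478217) = 115868*(478217/38641846469) = 55410047356/38641846469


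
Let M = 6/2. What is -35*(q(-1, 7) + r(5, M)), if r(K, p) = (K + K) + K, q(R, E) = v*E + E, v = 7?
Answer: -2485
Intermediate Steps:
q(R, E) = 8*E (q(R, E) = 7*E + E = 8*E)
M = 3 (M = 6*(1/2) = 3)
r(K, p) = 3*K (r(K, p) = 2*K + K = 3*K)
-35*(q(-1, 7) + r(5, M)) = -35*(8*7 + 3*5) = -35*(56 + 15) = -35*71 = -2485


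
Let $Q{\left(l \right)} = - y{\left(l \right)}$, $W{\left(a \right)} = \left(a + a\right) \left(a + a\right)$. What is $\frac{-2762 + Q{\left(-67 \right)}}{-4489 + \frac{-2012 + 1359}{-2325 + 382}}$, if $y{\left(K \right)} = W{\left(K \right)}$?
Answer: $\frac{6709179}{1453579} \approx 4.6156$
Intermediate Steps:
$W{\left(a \right)} = 4 a^{2}$ ($W{\left(a \right)} = 2 a 2 a = 4 a^{2}$)
$y{\left(K \right)} = 4 K^{2}$
$Q{\left(l \right)} = - 4 l^{2}$
$\frac{-2762 + Q{\left(-67 \right)}}{-4489 + \frac{-2012 + 1359}{-2325 + 382}} = \frac{-2762 - 4 \left(-67\right)^{2}}{-4489 + \frac{-2012 + 1359}{-2325 + 382}} = \frac{-2762 - 17956}{-4489 - \frac{653}{-1943}} = \frac{-2762 - 17956}{-4489 - - \frac{653}{1943}} = - \frac{20718}{-4489 + \frac{653}{1943}} = - \frac{20718}{- \frac{8721474}{1943}} = \left(-20718\right) \left(- \frac{1943}{8721474}\right) = \frac{6709179}{1453579}$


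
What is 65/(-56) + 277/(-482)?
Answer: -23421/13496 ≈ -1.7354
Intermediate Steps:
65/(-56) + 277/(-482) = 65*(-1/56) + 277*(-1/482) = -65/56 - 277/482 = -23421/13496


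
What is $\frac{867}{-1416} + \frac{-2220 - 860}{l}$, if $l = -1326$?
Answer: $\frac{535273}{312936} \approx 1.7105$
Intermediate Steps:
$\frac{867}{-1416} + \frac{-2220 - 860}{l} = \frac{867}{-1416} + \frac{-2220 - 860}{-1326} = 867 \left(- \frac{1}{1416}\right) + \left(-2220 - 860\right) \left(- \frac{1}{1326}\right) = - \frac{289}{472} - - \frac{1540}{663} = - \frac{289}{472} + \frac{1540}{663} = \frac{535273}{312936}$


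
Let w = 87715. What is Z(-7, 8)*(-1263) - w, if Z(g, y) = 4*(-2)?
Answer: -77611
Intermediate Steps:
Z(g, y) = -8
Z(-7, 8)*(-1263) - w = -8*(-1263) - 1*87715 = 10104 - 87715 = -77611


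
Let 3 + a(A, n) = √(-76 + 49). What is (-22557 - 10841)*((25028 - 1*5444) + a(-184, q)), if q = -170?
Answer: -653966238 - 100194*I*√3 ≈ -6.5397e+8 - 1.7354e+5*I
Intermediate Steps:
a(A, n) = -3 + 3*I*√3 (a(A, n) = -3 + √(-76 + 49) = -3 + √(-27) = -3 + 3*I*√3)
(-22557 - 10841)*((25028 - 1*5444) + a(-184, q)) = (-22557 - 10841)*((25028 - 1*5444) + (-3 + 3*I*√3)) = -33398*((25028 - 5444) + (-3 + 3*I*√3)) = -33398*(19584 + (-3 + 3*I*√3)) = -33398*(19581 + 3*I*√3) = -653966238 - 100194*I*√3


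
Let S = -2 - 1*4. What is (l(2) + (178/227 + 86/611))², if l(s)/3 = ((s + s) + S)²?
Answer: 3213572510736/19236857809 ≈ 167.05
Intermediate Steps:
S = -6 (S = -2 - 4 = -6)
l(s) = 3*(-6 + 2*s)² (l(s) = 3*((s + s) - 6)² = 3*(2*s - 6)² = 3*(-6 + 2*s)²)
(l(2) + (178/227 + 86/611))² = (12*(-3 + 2)² + (178/227 + 86/611))² = (12*(-1)² + (178*(1/227) + 86*(1/611)))² = (12*1 + (178/227 + 86/611))² = (12 + 128280/138697)² = (1792644/138697)² = 3213572510736/19236857809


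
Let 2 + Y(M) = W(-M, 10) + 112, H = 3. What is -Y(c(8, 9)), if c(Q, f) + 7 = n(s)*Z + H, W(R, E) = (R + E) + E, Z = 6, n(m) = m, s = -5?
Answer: -164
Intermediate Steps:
W(R, E) = R + 2*E (W(R, E) = (E + R) + E = R + 2*E)
c(Q, f) = -34 (c(Q, f) = -7 + (-5*6 + 3) = -7 + (-30 + 3) = -7 - 27 = -34)
Y(M) = 130 - M (Y(M) = -2 + ((-M + 2*10) + 112) = -2 + ((-M + 20) + 112) = -2 + ((20 - M) + 112) = -2 + (132 - M) = 130 - M)
-Y(c(8, 9)) = -(130 - 1*(-34)) = -(130 + 34) = -1*164 = -164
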